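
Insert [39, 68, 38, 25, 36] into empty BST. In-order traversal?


Insert 39: root
Insert 68: R from 39
Insert 38: L from 39
Insert 25: L from 39 -> L from 38
Insert 36: L from 39 -> L from 38 -> R from 25

In-order: [25, 36, 38, 39, 68]


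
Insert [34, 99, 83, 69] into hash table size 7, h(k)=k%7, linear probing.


Insert 34: h=6 -> slot 6
Insert 99: h=1 -> slot 1
Insert 83: h=6, 1 probes -> slot 0
Insert 69: h=6, 3 probes -> slot 2

Table: [83, 99, 69, None, None, None, 34]


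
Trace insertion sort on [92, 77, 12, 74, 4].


Initial: [92, 77, 12, 74, 4]
Insert 77: [77, 92, 12, 74, 4]
Insert 12: [12, 77, 92, 74, 4]
Insert 74: [12, 74, 77, 92, 4]
Insert 4: [4, 12, 74, 77, 92]

Sorted: [4, 12, 74, 77, 92]


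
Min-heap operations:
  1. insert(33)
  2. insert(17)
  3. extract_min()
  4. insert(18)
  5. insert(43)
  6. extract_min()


insert(33) -> [33]
insert(17) -> [17, 33]
extract_min()->17, [33]
insert(18) -> [18, 33]
insert(43) -> [18, 33, 43]
extract_min()->18, [33, 43]

Final heap: [33, 43]


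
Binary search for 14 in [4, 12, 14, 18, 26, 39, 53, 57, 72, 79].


Step 1: lo=0, hi=9, mid=4, val=26
Step 2: lo=0, hi=3, mid=1, val=12
Step 3: lo=2, hi=3, mid=2, val=14

Found at index 2


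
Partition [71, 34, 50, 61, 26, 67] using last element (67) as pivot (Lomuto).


Pivot: 67
  34 <= 67: swap -> [34, 71, 50, 61, 26, 67]
  50 <= 67: swap -> [34, 50, 71, 61, 26, 67]
  61 <= 67: swap -> [34, 50, 61, 71, 26, 67]
  26 <= 67: swap -> [34, 50, 61, 26, 71, 67]
Place pivot at 4: [34, 50, 61, 26, 67, 71]

Partitioned: [34, 50, 61, 26, 67, 71]


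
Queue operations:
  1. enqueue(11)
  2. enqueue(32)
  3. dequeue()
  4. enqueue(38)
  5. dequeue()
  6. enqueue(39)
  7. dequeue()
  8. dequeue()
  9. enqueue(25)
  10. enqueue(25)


enqueue(11) -> [11]
enqueue(32) -> [11, 32]
dequeue()->11, [32]
enqueue(38) -> [32, 38]
dequeue()->32, [38]
enqueue(39) -> [38, 39]
dequeue()->38, [39]
dequeue()->39, []
enqueue(25) -> [25]
enqueue(25) -> [25, 25]

Final queue: [25, 25]


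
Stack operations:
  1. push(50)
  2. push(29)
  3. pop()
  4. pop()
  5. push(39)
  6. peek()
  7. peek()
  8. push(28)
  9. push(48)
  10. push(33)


push(50) -> [50]
push(29) -> [50, 29]
pop()->29, [50]
pop()->50, []
push(39) -> [39]
peek()->39
peek()->39
push(28) -> [39, 28]
push(48) -> [39, 28, 48]
push(33) -> [39, 28, 48, 33]

Final stack: [39, 28, 48, 33]


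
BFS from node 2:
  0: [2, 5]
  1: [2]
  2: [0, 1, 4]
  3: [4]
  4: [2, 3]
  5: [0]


Visit 2, enqueue [0, 1, 4]
Visit 0, enqueue [5]
Visit 1, enqueue []
Visit 4, enqueue [3]
Visit 5, enqueue []
Visit 3, enqueue []

BFS order: [2, 0, 1, 4, 5, 3]


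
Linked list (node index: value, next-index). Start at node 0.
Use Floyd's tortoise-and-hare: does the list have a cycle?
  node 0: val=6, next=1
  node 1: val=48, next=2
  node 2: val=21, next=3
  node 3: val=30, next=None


Floyd's tortoise (slow, +1) and hare (fast, +2):
  init: slow=0, fast=0
  step 1: slow=1, fast=2
  step 2: fast 2->3->None, no cycle

Cycle: no


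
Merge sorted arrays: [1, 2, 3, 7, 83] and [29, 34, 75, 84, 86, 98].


Take 1 from A
Take 2 from A
Take 3 from A
Take 7 from A
Take 29 from B
Take 34 from B
Take 75 from B
Take 83 from A

Merged: [1, 2, 3, 7, 29, 34, 75, 83, 84, 86, 98]


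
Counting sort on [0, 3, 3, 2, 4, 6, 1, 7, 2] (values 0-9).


Input: [0, 3, 3, 2, 4, 6, 1, 7, 2]
Counts: [1, 1, 2, 2, 1, 0, 1, 1, 0, 0]

Sorted: [0, 1, 2, 2, 3, 3, 4, 6, 7]


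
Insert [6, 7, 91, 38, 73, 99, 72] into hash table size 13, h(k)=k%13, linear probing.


Insert 6: h=6 -> slot 6
Insert 7: h=7 -> slot 7
Insert 91: h=0 -> slot 0
Insert 38: h=12 -> slot 12
Insert 73: h=8 -> slot 8
Insert 99: h=8, 1 probes -> slot 9
Insert 72: h=7, 3 probes -> slot 10

Table: [91, None, None, None, None, None, 6, 7, 73, 99, 72, None, 38]


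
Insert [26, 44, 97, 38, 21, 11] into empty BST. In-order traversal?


Insert 26: root
Insert 44: R from 26
Insert 97: R from 26 -> R from 44
Insert 38: R from 26 -> L from 44
Insert 21: L from 26
Insert 11: L from 26 -> L from 21

In-order: [11, 21, 26, 38, 44, 97]


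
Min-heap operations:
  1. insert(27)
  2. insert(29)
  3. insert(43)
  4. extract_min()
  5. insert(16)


insert(27) -> [27]
insert(29) -> [27, 29]
insert(43) -> [27, 29, 43]
extract_min()->27, [29, 43]
insert(16) -> [16, 43, 29]

Final heap: [16, 43, 29]


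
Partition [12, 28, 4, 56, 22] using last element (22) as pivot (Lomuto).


Pivot: 22
  12 <= 22: advance i (no swap)
  4 <= 22: swap -> [12, 4, 28, 56, 22]
Place pivot at 2: [12, 4, 22, 56, 28]

Partitioned: [12, 4, 22, 56, 28]


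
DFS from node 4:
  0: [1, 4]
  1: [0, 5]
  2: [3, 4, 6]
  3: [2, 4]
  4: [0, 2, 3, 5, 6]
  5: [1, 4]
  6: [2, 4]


Visit 4, push [6, 5, 3, 2, 0]
Visit 0, push [1]
Visit 1, push [5]
Visit 5, push []
Visit 2, push [6, 3]
Visit 3, push []
Visit 6, push []

DFS order: [4, 0, 1, 5, 2, 3, 6]


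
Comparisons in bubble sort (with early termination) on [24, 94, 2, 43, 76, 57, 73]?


Algorithm: bubble sort (with early termination)
Input: [24, 94, 2, 43, 76, 57, 73]
Sorted: [2, 24, 43, 57, 73, 76, 94]

15


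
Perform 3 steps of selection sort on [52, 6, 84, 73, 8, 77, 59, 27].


Initial: [52, 6, 84, 73, 8, 77, 59, 27]
Step 1: min=6 at 1
  Swap: [6, 52, 84, 73, 8, 77, 59, 27]
Step 2: min=8 at 4
  Swap: [6, 8, 84, 73, 52, 77, 59, 27]
Step 3: min=27 at 7
  Swap: [6, 8, 27, 73, 52, 77, 59, 84]

After 3 steps: [6, 8, 27, 73, 52, 77, 59, 84]


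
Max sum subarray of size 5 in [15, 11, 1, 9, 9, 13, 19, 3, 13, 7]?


[0:5]: 45
[1:6]: 43
[2:7]: 51
[3:8]: 53
[4:9]: 57
[5:10]: 55

Max: 57 at [4:9]


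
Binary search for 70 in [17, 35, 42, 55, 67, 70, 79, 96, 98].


Step 1: lo=0, hi=8, mid=4, val=67
Step 2: lo=5, hi=8, mid=6, val=79
Step 3: lo=5, hi=5, mid=5, val=70

Found at index 5


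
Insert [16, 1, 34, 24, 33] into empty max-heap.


Insert 16: [16]
Insert 1: [16, 1]
Insert 34: [34, 1, 16]
Insert 24: [34, 24, 16, 1]
Insert 33: [34, 33, 16, 1, 24]

Final heap: [34, 33, 16, 1, 24]


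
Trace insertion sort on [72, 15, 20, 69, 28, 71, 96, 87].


Initial: [72, 15, 20, 69, 28, 71, 96, 87]
Insert 15: [15, 72, 20, 69, 28, 71, 96, 87]
Insert 20: [15, 20, 72, 69, 28, 71, 96, 87]
Insert 69: [15, 20, 69, 72, 28, 71, 96, 87]
Insert 28: [15, 20, 28, 69, 72, 71, 96, 87]
Insert 71: [15, 20, 28, 69, 71, 72, 96, 87]
Insert 96: [15, 20, 28, 69, 71, 72, 96, 87]
Insert 87: [15, 20, 28, 69, 71, 72, 87, 96]

Sorted: [15, 20, 28, 69, 71, 72, 87, 96]


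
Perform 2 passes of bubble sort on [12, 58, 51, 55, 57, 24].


Initial: [12, 58, 51, 55, 57, 24]
Pass 1: [12, 51, 55, 57, 24, 58] (4 swaps)
Pass 2: [12, 51, 55, 24, 57, 58] (1 swaps)

After 2 passes: [12, 51, 55, 24, 57, 58]


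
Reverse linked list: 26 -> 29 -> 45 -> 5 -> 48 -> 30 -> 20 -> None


Step 1: curr=26, set curr.next=prev(None) | reversed so far: 26
Step 2: curr=29, set curr.next=prev(26) | reversed so far: 29 -> 26
Step 3: curr=45, set curr.next=prev(29) | reversed so far: 45 -> 29 -> 26
Step 4: curr=5, set curr.next=prev(45) | reversed so far: 5 -> 45 -> 29 -> 26
Step 5: curr=48, set curr.next=prev(5) | reversed so far: 48 -> 5 -> 45 -> 29 -> 26
Step 6: curr=30, set curr.next=prev(48) | reversed so far: 30 -> 48 -> 5 -> 45 -> 29 -> 26
Step 7: curr=20, set curr.next=prev(30) | reversed so far: 20 -> 30 -> 48 -> 5 -> 45 -> 29 -> 26

20 -> 30 -> 48 -> 5 -> 45 -> 29 -> 26 -> None


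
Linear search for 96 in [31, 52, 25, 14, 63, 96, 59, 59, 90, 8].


i=0: 31!=96
i=1: 52!=96
i=2: 25!=96
i=3: 14!=96
i=4: 63!=96
i=5: 96==96 found!

Found at 5, 6 comps


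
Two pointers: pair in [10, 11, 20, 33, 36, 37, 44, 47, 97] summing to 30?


lo=0(10)+hi=8(97)=107
lo=0(10)+hi=7(47)=57
lo=0(10)+hi=6(44)=54
lo=0(10)+hi=5(37)=47
lo=0(10)+hi=4(36)=46
lo=0(10)+hi=3(33)=43
lo=0(10)+hi=2(20)=30

Yes: 10+20=30


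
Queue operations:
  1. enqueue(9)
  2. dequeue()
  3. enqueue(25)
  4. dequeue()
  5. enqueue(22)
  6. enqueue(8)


enqueue(9) -> [9]
dequeue()->9, []
enqueue(25) -> [25]
dequeue()->25, []
enqueue(22) -> [22]
enqueue(8) -> [22, 8]

Final queue: [22, 8]


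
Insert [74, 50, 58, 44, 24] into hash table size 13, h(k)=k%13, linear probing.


Insert 74: h=9 -> slot 9
Insert 50: h=11 -> slot 11
Insert 58: h=6 -> slot 6
Insert 44: h=5 -> slot 5
Insert 24: h=11, 1 probes -> slot 12

Table: [None, None, None, None, None, 44, 58, None, None, 74, None, 50, 24]


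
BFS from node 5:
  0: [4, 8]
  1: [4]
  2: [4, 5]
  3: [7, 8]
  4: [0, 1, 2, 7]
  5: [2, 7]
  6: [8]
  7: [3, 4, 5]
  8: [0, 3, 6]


Visit 5, enqueue [2, 7]
Visit 2, enqueue [4]
Visit 7, enqueue [3]
Visit 4, enqueue [0, 1]
Visit 3, enqueue [8]
Visit 0, enqueue []
Visit 1, enqueue []
Visit 8, enqueue [6]
Visit 6, enqueue []

BFS order: [5, 2, 7, 4, 3, 0, 1, 8, 6]


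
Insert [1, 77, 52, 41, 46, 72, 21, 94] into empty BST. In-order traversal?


Insert 1: root
Insert 77: R from 1
Insert 52: R from 1 -> L from 77
Insert 41: R from 1 -> L from 77 -> L from 52
Insert 46: R from 1 -> L from 77 -> L from 52 -> R from 41
Insert 72: R from 1 -> L from 77 -> R from 52
Insert 21: R from 1 -> L from 77 -> L from 52 -> L from 41
Insert 94: R from 1 -> R from 77

In-order: [1, 21, 41, 46, 52, 72, 77, 94]


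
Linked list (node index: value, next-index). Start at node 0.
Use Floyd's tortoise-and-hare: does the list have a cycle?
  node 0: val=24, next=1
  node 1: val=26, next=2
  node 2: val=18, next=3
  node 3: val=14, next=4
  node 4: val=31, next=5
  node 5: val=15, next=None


Floyd's tortoise (slow, +1) and hare (fast, +2):
  init: slow=0, fast=0
  step 1: slow=1, fast=2
  step 2: slow=2, fast=4
  step 3: fast 4->5->None, no cycle

Cycle: no


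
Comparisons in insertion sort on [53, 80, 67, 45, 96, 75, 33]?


Algorithm: insertion sort
Input: [53, 80, 67, 45, 96, 75, 33]
Sorted: [33, 45, 53, 67, 75, 80, 96]

16


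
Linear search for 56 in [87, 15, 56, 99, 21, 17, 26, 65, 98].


i=0: 87!=56
i=1: 15!=56
i=2: 56==56 found!

Found at 2, 3 comps


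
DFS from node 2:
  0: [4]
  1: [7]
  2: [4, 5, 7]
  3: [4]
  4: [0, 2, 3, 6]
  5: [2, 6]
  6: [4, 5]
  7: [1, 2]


Visit 2, push [7, 5, 4]
Visit 4, push [6, 3, 0]
Visit 0, push []
Visit 3, push []
Visit 6, push [5]
Visit 5, push []
Visit 7, push [1]
Visit 1, push []

DFS order: [2, 4, 0, 3, 6, 5, 7, 1]


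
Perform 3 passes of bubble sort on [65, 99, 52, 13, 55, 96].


Initial: [65, 99, 52, 13, 55, 96]
Pass 1: [65, 52, 13, 55, 96, 99] (4 swaps)
Pass 2: [52, 13, 55, 65, 96, 99] (3 swaps)
Pass 3: [13, 52, 55, 65, 96, 99] (1 swaps)

After 3 passes: [13, 52, 55, 65, 96, 99]


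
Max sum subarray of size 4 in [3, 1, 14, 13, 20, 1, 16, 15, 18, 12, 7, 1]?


[0:4]: 31
[1:5]: 48
[2:6]: 48
[3:7]: 50
[4:8]: 52
[5:9]: 50
[6:10]: 61
[7:11]: 52
[8:12]: 38

Max: 61 at [6:10]


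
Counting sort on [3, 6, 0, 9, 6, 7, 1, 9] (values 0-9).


Input: [3, 6, 0, 9, 6, 7, 1, 9]
Counts: [1, 1, 0, 1, 0, 0, 2, 1, 0, 2]

Sorted: [0, 1, 3, 6, 6, 7, 9, 9]


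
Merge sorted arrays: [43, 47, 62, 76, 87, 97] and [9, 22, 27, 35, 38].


Take 9 from B
Take 22 from B
Take 27 from B
Take 35 from B
Take 38 from B

Merged: [9, 22, 27, 35, 38, 43, 47, 62, 76, 87, 97]


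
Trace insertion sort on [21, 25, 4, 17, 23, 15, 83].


Initial: [21, 25, 4, 17, 23, 15, 83]
Insert 25: [21, 25, 4, 17, 23, 15, 83]
Insert 4: [4, 21, 25, 17, 23, 15, 83]
Insert 17: [4, 17, 21, 25, 23, 15, 83]
Insert 23: [4, 17, 21, 23, 25, 15, 83]
Insert 15: [4, 15, 17, 21, 23, 25, 83]
Insert 83: [4, 15, 17, 21, 23, 25, 83]

Sorted: [4, 15, 17, 21, 23, 25, 83]


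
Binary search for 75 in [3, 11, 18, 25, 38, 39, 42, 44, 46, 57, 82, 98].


Step 1: lo=0, hi=11, mid=5, val=39
Step 2: lo=6, hi=11, mid=8, val=46
Step 3: lo=9, hi=11, mid=10, val=82
Step 4: lo=9, hi=9, mid=9, val=57

Not found


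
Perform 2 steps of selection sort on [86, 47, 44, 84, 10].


Initial: [86, 47, 44, 84, 10]
Step 1: min=10 at 4
  Swap: [10, 47, 44, 84, 86]
Step 2: min=44 at 2
  Swap: [10, 44, 47, 84, 86]

After 2 steps: [10, 44, 47, 84, 86]


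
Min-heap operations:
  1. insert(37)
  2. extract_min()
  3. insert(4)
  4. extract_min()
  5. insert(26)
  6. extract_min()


insert(37) -> [37]
extract_min()->37, []
insert(4) -> [4]
extract_min()->4, []
insert(26) -> [26]
extract_min()->26, []

Final heap: []


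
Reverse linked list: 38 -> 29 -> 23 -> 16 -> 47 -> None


Step 1: curr=38, set curr.next=prev(None) | reversed so far: 38
Step 2: curr=29, set curr.next=prev(38) | reversed so far: 29 -> 38
Step 3: curr=23, set curr.next=prev(29) | reversed so far: 23 -> 29 -> 38
Step 4: curr=16, set curr.next=prev(23) | reversed so far: 16 -> 23 -> 29 -> 38
Step 5: curr=47, set curr.next=prev(16) | reversed so far: 47 -> 16 -> 23 -> 29 -> 38

47 -> 16 -> 23 -> 29 -> 38 -> None


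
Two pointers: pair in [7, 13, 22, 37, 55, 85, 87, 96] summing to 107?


lo=0(7)+hi=7(96)=103
lo=1(13)+hi=7(96)=109
lo=1(13)+hi=6(87)=100
lo=2(22)+hi=6(87)=109
lo=2(22)+hi=5(85)=107

Yes: 22+85=107


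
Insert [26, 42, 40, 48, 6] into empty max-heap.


Insert 26: [26]
Insert 42: [42, 26]
Insert 40: [42, 26, 40]
Insert 48: [48, 42, 40, 26]
Insert 6: [48, 42, 40, 26, 6]

Final heap: [48, 42, 40, 26, 6]


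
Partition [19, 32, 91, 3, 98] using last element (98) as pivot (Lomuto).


Pivot: 98
  19 <= 98: advance i (no swap)
  32 <= 98: advance i (no swap)
  91 <= 98: advance i (no swap)
  3 <= 98: advance i (no swap)
Place pivot at 4: [19, 32, 91, 3, 98]

Partitioned: [19, 32, 91, 3, 98]


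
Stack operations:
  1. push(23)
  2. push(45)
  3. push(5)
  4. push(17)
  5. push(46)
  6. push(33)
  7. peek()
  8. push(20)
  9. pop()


push(23) -> [23]
push(45) -> [23, 45]
push(5) -> [23, 45, 5]
push(17) -> [23, 45, 5, 17]
push(46) -> [23, 45, 5, 17, 46]
push(33) -> [23, 45, 5, 17, 46, 33]
peek()->33
push(20) -> [23, 45, 5, 17, 46, 33, 20]
pop()->20, [23, 45, 5, 17, 46, 33]

Final stack: [23, 45, 5, 17, 46, 33]


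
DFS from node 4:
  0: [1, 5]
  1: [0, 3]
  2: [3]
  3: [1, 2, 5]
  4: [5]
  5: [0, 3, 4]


Visit 4, push [5]
Visit 5, push [3, 0]
Visit 0, push [1]
Visit 1, push [3]
Visit 3, push [2]
Visit 2, push []

DFS order: [4, 5, 0, 1, 3, 2]


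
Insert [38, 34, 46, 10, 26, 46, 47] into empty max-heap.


Insert 38: [38]
Insert 34: [38, 34]
Insert 46: [46, 34, 38]
Insert 10: [46, 34, 38, 10]
Insert 26: [46, 34, 38, 10, 26]
Insert 46: [46, 34, 46, 10, 26, 38]
Insert 47: [47, 34, 46, 10, 26, 38, 46]

Final heap: [47, 34, 46, 10, 26, 38, 46]


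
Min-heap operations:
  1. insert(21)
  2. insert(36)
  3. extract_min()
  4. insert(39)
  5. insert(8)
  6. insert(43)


insert(21) -> [21]
insert(36) -> [21, 36]
extract_min()->21, [36]
insert(39) -> [36, 39]
insert(8) -> [8, 39, 36]
insert(43) -> [8, 39, 36, 43]

Final heap: [8, 39, 36, 43]


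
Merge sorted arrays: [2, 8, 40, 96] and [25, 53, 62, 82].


Take 2 from A
Take 8 from A
Take 25 from B
Take 40 from A
Take 53 from B
Take 62 from B
Take 82 from B

Merged: [2, 8, 25, 40, 53, 62, 82, 96]


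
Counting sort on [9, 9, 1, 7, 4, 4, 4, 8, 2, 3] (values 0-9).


Input: [9, 9, 1, 7, 4, 4, 4, 8, 2, 3]
Counts: [0, 1, 1, 1, 3, 0, 0, 1, 1, 2]

Sorted: [1, 2, 3, 4, 4, 4, 7, 8, 9, 9]


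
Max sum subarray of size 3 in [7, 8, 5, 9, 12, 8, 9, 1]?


[0:3]: 20
[1:4]: 22
[2:5]: 26
[3:6]: 29
[4:7]: 29
[5:8]: 18

Max: 29 at [3:6]


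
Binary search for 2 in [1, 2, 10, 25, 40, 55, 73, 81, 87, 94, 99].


Step 1: lo=0, hi=10, mid=5, val=55
Step 2: lo=0, hi=4, mid=2, val=10
Step 3: lo=0, hi=1, mid=0, val=1
Step 4: lo=1, hi=1, mid=1, val=2

Found at index 1


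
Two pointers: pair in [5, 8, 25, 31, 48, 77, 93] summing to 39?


lo=0(5)+hi=6(93)=98
lo=0(5)+hi=5(77)=82
lo=0(5)+hi=4(48)=53
lo=0(5)+hi=3(31)=36
lo=1(8)+hi=3(31)=39

Yes: 8+31=39


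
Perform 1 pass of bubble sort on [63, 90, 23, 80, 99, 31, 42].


Initial: [63, 90, 23, 80, 99, 31, 42]
Pass 1: [63, 23, 80, 90, 31, 42, 99] (4 swaps)

After 1 pass: [63, 23, 80, 90, 31, 42, 99]


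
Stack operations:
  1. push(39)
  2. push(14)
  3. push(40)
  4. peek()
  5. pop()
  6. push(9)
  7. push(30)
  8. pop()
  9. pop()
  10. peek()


push(39) -> [39]
push(14) -> [39, 14]
push(40) -> [39, 14, 40]
peek()->40
pop()->40, [39, 14]
push(9) -> [39, 14, 9]
push(30) -> [39, 14, 9, 30]
pop()->30, [39, 14, 9]
pop()->9, [39, 14]
peek()->14

Final stack: [39, 14]


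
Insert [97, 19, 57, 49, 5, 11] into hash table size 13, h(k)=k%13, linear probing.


Insert 97: h=6 -> slot 6
Insert 19: h=6, 1 probes -> slot 7
Insert 57: h=5 -> slot 5
Insert 49: h=10 -> slot 10
Insert 5: h=5, 3 probes -> slot 8
Insert 11: h=11 -> slot 11

Table: [None, None, None, None, None, 57, 97, 19, 5, None, 49, 11, None]


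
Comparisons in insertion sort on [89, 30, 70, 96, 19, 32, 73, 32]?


Algorithm: insertion sort
Input: [89, 30, 70, 96, 19, 32, 73, 32]
Sorted: [19, 30, 32, 32, 70, 73, 89, 96]

20


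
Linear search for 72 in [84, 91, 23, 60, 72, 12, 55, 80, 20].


i=0: 84!=72
i=1: 91!=72
i=2: 23!=72
i=3: 60!=72
i=4: 72==72 found!

Found at 4, 5 comps


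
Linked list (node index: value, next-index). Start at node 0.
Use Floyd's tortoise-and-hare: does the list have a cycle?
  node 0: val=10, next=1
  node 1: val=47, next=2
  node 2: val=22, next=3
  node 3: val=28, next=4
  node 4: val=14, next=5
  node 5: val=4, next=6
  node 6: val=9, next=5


Floyd's tortoise (slow, +1) and hare (fast, +2):
  init: slow=0, fast=0
  step 1: slow=1, fast=2
  step 2: slow=2, fast=4
  step 3: slow=3, fast=6
  step 4: slow=4, fast=6
  step 5: slow=5, fast=6
  step 6: slow=6, fast=6
  slow == fast at node 6: cycle detected

Cycle: yes


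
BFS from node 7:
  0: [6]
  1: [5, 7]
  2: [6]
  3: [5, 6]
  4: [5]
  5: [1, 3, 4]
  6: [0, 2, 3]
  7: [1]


Visit 7, enqueue [1]
Visit 1, enqueue [5]
Visit 5, enqueue [3, 4]
Visit 3, enqueue [6]
Visit 4, enqueue []
Visit 6, enqueue [0, 2]
Visit 0, enqueue []
Visit 2, enqueue []

BFS order: [7, 1, 5, 3, 4, 6, 0, 2]


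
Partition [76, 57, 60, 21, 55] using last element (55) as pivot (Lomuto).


Pivot: 55
  21 <= 55: swap -> [21, 57, 60, 76, 55]
Place pivot at 1: [21, 55, 60, 76, 57]

Partitioned: [21, 55, 60, 76, 57]


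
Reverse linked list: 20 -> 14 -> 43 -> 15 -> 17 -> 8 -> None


Step 1: curr=20, set curr.next=prev(None) | reversed so far: 20
Step 2: curr=14, set curr.next=prev(20) | reversed so far: 14 -> 20
Step 3: curr=43, set curr.next=prev(14) | reversed so far: 43 -> 14 -> 20
Step 4: curr=15, set curr.next=prev(43) | reversed so far: 15 -> 43 -> 14 -> 20
Step 5: curr=17, set curr.next=prev(15) | reversed so far: 17 -> 15 -> 43 -> 14 -> 20
Step 6: curr=8, set curr.next=prev(17) | reversed so far: 8 -> 17 -> 15 -> 43 -> 14 -> 20

8 -> 17 -> 15 -> 43 -> 14 -> 20 -> None


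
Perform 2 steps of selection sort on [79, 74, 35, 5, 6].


Initial: [79, 74, 35, 5, 6]
Step 1: min=5 at 3
  Swap: [5, 74, 35, 79, 6]
Step 2: min=6 at 4
  Swap: [5, 6, 35, 79, 74]

After 2 steps: [5, 6, 35, 79, 74]


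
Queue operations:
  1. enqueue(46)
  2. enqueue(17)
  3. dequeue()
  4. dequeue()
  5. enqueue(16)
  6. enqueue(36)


enqueue(46) -> [46]
enqueue(17) -> [46, 17]
dequeue()->46, [17]
dequeue()->17, []
enqueue(16) -> [16]
enqueue(36) -> [16, 36]

Final queue: [16, 36]


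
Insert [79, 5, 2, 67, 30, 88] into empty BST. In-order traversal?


Insert 79: root
Insert 5: L from 79
Insert 2: L from 79 -> L from 5
Insert 67: L from 79 -> R from 5
Insert 30: L from 79 -> R from 5 -> L from 67
Insert 88: R from 79

In-order: [2, 5, 30, 67, 79, 88]


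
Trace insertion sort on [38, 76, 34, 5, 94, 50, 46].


Initial: [38, 76, 34, 5, 94, 50, 46]
Insert 76: [38, 76, 34, 5, 94, 50, 46]
Insert 34: [34, 38, 76, 5, 94, 50, 46]
Insert 5: [5, 34, 38, 76, 94, 50, 46]
Insert 94: [5, 34, 38, 76, 94, 50, 46]
Insert 50: [5, 34, 38, 50, 76, 94, 46]
Insert 46: [5, 34, 38, 46, 50, 76, 94]

Sorted: [5, 34, 38, 46, 50, 76, 94]


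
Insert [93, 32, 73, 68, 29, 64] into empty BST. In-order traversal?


Insert 93: root
Insert 32: L from 93
Insert 73: L from 93 -> R from 32
Insert 68: L from 93 -> R from 32 -> L from 73
Insert 29: L from 93 -> L from 32
Insert 64: L from 93 -> R from 32 -> L from 73 -> L from 68

In-order: [29, 32, 64, 68, 73, 93]


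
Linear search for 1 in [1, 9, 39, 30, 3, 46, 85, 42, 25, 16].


i=0: 1==1 found!

Found at 0, 1 comps


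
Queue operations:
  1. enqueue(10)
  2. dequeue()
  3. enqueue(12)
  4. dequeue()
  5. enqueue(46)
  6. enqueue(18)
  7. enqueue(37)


enqueue(10) -> [10]
dequeue()->10, []
enqueue(12) -> [12]
dequeue()->12, []
enqueue(46) -> [46]
enqueue(18) -> [46, 18]
enqueue(37) -> [46, 18, 37]

Final queue: [46, 18, 37]


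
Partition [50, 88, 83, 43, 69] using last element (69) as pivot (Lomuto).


Pivot: 69
  50 <= 69: advance i (no swap)
  43 <= 69: swap -> [50, 43, 83, 88, 69]
Place pivot at 2: [50, 43, 69, 88, 83]

Partitioned: [50, 43, 69, 88, 83]


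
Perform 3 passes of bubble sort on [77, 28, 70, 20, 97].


Initial: [77, 28, 70, 20, 97]
Pass 1: [28, 70, 20, 77, 97] (3 swaps)
Pass 2: [28, 20, 70, 77, 97] (1 swaps)
Pass 3: [20, 28, 70, 77, 97] (1 swaps)

After 3 passes: [20, 28, 70, 77, 97]


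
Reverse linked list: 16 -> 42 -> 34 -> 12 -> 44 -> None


Step 1: curr=16, set curr.next=prev(None) | reversed so far: 16
Step 2: curr=42, set curr.next=prev(16) | reversed so far: 42 -> 16
Step 3: curr=34, set curr.next=prev(42) | reversed so far: 34 -> 42 -> 16
Step 4: curr=12, set curr.next=prev(34) | reversed so far: 12 -> 34 -> 42 -> 16
Step 5: curr=44, set curr.next=prev(12) | reversed so far: 44 -> 12 -> 34 -> 42 -> 16

44 -> 12 -> 34 -> 42 -> 16 -> None


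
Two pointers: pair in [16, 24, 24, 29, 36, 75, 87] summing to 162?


lo=0(16)+hi=6(87)=103
lo=1(24)+hi=6(87)=111
lo=2(24)+hi=6(87)=111
lo=3(29)+hi=6(87)=116
lo=4(36)+hi=6(87)=123
lo=5(75)+hi=6(87)=162

Yes: 75+87=162


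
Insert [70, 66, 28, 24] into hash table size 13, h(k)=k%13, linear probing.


Insert 70: h=5 -> slot 5
Insert 66: h=1 -> slot 1
Insert 28: h=2 -> slot 2
Insert 24: h=11 -> slot 11

Table: [None, 66, 28, None, None, 70, None, None, None, None, None, 24, None]


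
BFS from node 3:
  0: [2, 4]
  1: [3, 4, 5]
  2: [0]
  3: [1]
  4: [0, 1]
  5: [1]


Visit 3, enqueue [1]
Visit 1, enqueue [4, 5]
Visit 4, enqueue [0]
Visit 5, enqueue []
Visit 0, enqueue [2]
Visit 2, enqueue []

BFS order: [3, 1, 4, 5, 0, 2]


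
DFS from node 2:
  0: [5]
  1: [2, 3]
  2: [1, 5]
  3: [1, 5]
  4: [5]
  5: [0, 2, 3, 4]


Visit 2, push [5, 1]
Visit 1, push [3]
Visit 3, push [5]
Visit 5, push [4, 0]
Visit 0, push []
Visit 4, push []

DFS order: [2, 1, 3, 5, 0, 4]


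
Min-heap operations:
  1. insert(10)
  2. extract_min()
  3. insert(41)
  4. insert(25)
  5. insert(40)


insert(10) -> [10]
extract_min()->10, []
insert(41) -> [41]
insert(25) -> [25, 41]
insert(40) -> [25, 41, 40]

Final heap: [25, 41, 40]


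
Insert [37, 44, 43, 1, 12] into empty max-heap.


Insert 37: [37]
Insert 44: [44, 37]
Insert 43: [44, 37, 43]
Insert 1: [44, 37, 43, 1]
Insert 12: [44, 37, 43, 1, 12]

Final heap: [44, 37, 43, 1, 12]


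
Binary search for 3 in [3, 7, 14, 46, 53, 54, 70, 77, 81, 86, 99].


Step 1: lo=0, hi=10, mid=5, val=54
Step 2: lo=0, hi=4, mid=2, val=14
Step 3: lo=0, hi=1, mid=0, val=3

Found at index 0


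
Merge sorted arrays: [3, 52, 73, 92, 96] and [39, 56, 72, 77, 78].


Take 3 from A
Take 39 from B
Take 52 from A
Take 56 from B
Take 72 from B
Take 73 from A
Take 77 from B
Take 78 from B

Merged: [3, 39, 52, 56, 72, 73, 77, 78, 92, 96]


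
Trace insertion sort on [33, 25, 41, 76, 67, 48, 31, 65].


Initial: [33, 25, 41, 76, 67, 48, 31, 65]
Insert 25: [25, 33, 41, 76, 67, 48, 31, 65]
Insert 41: [25, 33, 41, 76, 67, 48, 31, 65]
Insert 76: [25, 33, 41, 76, 67, 48, 31, 65]
Insert 67: [25, 33, 41, 67, 76, 48, 31, 65]
Insert 48: [25, 33, 41, 48, 67, 76, 31, 65]
Insert 31: [25, 31, 33, 41, 48, 67, 76, 65]
Insert 65: [25, 31, 33, 41, 48, 65, 67, 76]

Sorted: [25, 31, 33, 41, 48, 65, 67, 76]


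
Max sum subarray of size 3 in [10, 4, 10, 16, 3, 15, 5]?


[0:3]: 24
[1:4]: 30
[2:5]: 29
[3:6]: 34
[4:7]: 23

Max: 34 at [3:6]


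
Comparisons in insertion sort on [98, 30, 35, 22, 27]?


Algorithm: insertion sort
Input: [98, 30, 35, 22, 27]
Sorted: [22, 27, 30, 35, 98]

10


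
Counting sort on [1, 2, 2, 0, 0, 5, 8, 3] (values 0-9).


Input: [1, 2, 2, 0, 0, 5, 8, 3]
Counts: [2, 1, 2, 1, 0, 1, 0, 0, 1, 0]

Sorted: [0, 0, 1, 2, 2, 3, 5, 8]


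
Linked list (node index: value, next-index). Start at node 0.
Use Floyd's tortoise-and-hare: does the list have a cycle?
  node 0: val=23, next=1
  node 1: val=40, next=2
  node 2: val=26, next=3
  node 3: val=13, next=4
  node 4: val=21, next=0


Floyd's tortoise (slow, +1) and hare (fast, +2):
  init: slow=0, fast=0
  step 1: slow=1, fast=2
  step 2: slow=2, fast=4
  step 3: slow=3, fast=1
  step 4: slow=4, fast=3
  step 5: slow=0, fast=0
  slow == fast at node 0: cycle detected

Cycle: yes


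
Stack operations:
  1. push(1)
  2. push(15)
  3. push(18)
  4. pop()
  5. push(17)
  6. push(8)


push(1) -> [1]
push(15) -> [1, 15]
push(18) -> [1, 15, 18]
pop()->18, [1, 15]
push(17) -> [1, 15, 17]
push(8) -> [1, 15, 17, 8]

Final stack: [1, 15, 17, 8]


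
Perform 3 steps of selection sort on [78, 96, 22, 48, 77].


Initial: [78, 96, 22, 48, 77]
Step 1: min=22 at 2
  Swap: [22, 96, 78, 48, 77]
Step 2: min=48 at 3
  Swap: [22, 48, 78, 96, 77]
Step 3: min=77 at 4
  Swap: [22, 48, 77, 96, 78]

After 3 steps: [22, 48, 77, 96, 78]


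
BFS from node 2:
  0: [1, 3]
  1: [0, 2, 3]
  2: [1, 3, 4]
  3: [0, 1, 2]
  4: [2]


Visit 2, enqueue [1, 3, 4]
Visit 1, enqueue [0]
Visit 3, enqueue []
Visit 4, enqueue []
Visit 0, enqueue []

BFS order: [2, 1, 3, 4, 0]


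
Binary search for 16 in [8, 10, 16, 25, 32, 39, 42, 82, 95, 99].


Step 1: lo=0, hi=9, mid=4, val=32
Step 2: lo=0, hi=3, mid=1, val=10
Step 3: lo=2, hi=3, mid=2, val=16

Found at index 2


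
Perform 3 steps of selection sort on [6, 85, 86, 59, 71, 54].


Initial: [6, 85, 86, 59, 71, 54]
Step 1: min=6 at 0
  Swap: [6, 85, 86, 59, 71, 54]
Step 2: min=54 at 5
  Swap: [6, 54, 86, 59, 71, 85]
Step 3: min=59 at 3
  Swap: [6, 54, 59, 86, 71, 85]

After 3 steps: [6, 54, 59, 86, 71, 85]


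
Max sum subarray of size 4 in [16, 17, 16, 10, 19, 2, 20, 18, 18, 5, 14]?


[0:4]: 59
[1:5]: 62
[2:6]: 47
[3:7]: 51
[4:8]: 59
[5:9]: 58
[6:10]: 61
[7:11]: 55

Max: 62 at [1:5]


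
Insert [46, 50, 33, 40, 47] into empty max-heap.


Insert 46: [46]
Insert 50: [50, 46]
Insert 33: [50, 46, 33]
Insert 40: [50, 46, 33, 40]
Insert 47: [50, 47, 33, 40, 46]

Final heap: [50, 47, 33, 40, 46]


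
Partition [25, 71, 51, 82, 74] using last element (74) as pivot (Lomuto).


Pivot: 74
  25 <= 74: advance i (no swap)
  71 <= 74: advance i (no swap)
  51 <= 74: advance i (no swap)
Place pivot at 3: [25, 71, 51, 74, 82]

Partitioned: [25, 71, 51, 74, 82]


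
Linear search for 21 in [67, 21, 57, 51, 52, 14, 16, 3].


i=0: 67!=21
i=1: 21==21 found!

Found at 1, 2 comps


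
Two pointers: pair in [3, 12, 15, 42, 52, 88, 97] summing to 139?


lo=0(3)+hi=6(97)=100
lo=1(12)+hi=6(97)=109
lo=2(15)+hi=6(97)=112
lo=3(42)+hi=6(97)=139

Yes: 42+97=139


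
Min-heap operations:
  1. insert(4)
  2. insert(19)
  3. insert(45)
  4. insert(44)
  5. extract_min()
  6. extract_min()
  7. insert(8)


insert(4) -> [4]
insert(19) -> [4, 19]
insert(45) -> [4, 19, 45]
insert(44) -> [4, 19, 45, 44]
extract_min()->4, [19, 44, 45]
extract_min()->19, [44, 45]
insert(8) -> [8, 45, 44]

Final heap: [8, 45, 44]


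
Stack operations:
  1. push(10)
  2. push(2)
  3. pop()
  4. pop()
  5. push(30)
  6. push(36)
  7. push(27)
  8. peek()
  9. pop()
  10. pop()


push(10) -> [10]
push(2) -> [10, 2]
pop()->2, [10]
pop()->10, []
push(30) -> [30]
push(36) -> [30, 36]
push(27) -> [30, 36, 27]
peek()->27
pop()->27, [30, 36]
pop()->36, [30]

Final stack: [30]


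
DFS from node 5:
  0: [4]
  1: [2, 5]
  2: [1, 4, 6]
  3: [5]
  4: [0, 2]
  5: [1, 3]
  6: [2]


Visit 5, push [3, 1]
Visit 1, push [2]
Visit 2, push [6, 4]
Visit 4, push [0]
Visit 0, push []
Visit 6, push []
Visit 3, push []

DFS order: [5, 1, 2, 4, 0, 6, 3]


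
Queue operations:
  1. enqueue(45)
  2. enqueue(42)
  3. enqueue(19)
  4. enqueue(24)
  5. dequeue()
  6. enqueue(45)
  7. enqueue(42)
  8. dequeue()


enqueue(45) -> [45]
enqueue(42) -> [45, 42]
enqueue(19) -> [45, 42, 19]
enqueue(24) -> [45, 42, 19, 24]
dequeue()->45, [42, 19, 24]
enqueue(45) -> [42, 19, 24, 45]
enqueue(42) -> [42, 19, 24, 45, 42]
dequeue()->42, [19, 24, 45, 42]

Final queue: [19, 24, 45, 42]


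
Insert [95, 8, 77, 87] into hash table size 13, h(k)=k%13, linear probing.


Insert 95: h=4 -> slot 4
Insert 8: h=8 -> slot 8
Insert 77: h=12 -> slot 12
Insert 87: h=9 -> slot 9

Table: [None, None, None, None, 95, None, None, None, 8, 87, None, None, 77]


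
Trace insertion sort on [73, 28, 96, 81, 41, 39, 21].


Initial: [73, 28, 96, 81, 41, 39, 21]
Insert 28: [28, 73, 96, 81, 41, 39, 21]
Insert 96: [28, 73, 96, 81, 41, 39, 21]
Insert 81: [28, 73, 81, 96, 41, 39, 21]
Insert 41: [28, 41, 73, 81, 96, 39, 21]
Insert 39: [28, 39, 41, 73, 81, 96, 21]
Insert 21: [21, 28, 39, 41, 73, 81, 96]

Sorted: [21, 28, 39, 41, 73, 81, 96]


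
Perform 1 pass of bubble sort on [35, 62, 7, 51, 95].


Initial: [35, 62, 7, 51, 95]
Pass 1: [35, 7, 51, 62, 95] (2 swaps)

After 1 pass: [35, 7, 51, 62, 95]


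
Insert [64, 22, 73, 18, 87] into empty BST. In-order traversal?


Insert 64: root
Insert 22: L from 64
Insert 73: R from 64
Insert 18: L from 64 -> L from 22
Insert 87: R from 64 -> R from 73

In-order: [18, 22, 64, 73, 87]


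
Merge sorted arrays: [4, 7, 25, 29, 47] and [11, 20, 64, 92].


Take 4 from A
Take 7 from A
Take 11 from B
Take 20 from B
Take 25 from A
Take 29 from A
Take 47 from A

Merged: [4, 7, 11, 20, 25, 29, 47, 64, 92]


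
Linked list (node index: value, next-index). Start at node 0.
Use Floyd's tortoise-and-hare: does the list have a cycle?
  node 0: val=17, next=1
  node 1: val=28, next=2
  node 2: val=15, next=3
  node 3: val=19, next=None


Floyd's tortoise (slow, +1) and hare (fast, +2):
  init: slow=0, fast=0
  step 1: slow=1, fast=2
  step 2: fast 2->3->None, no cycle

Cycle: no


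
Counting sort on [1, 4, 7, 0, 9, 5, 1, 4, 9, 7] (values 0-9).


Input: [1, 4, 7, 0, 9, 5, 1, 4, 9, 7]
Counts: [1, 2, 0, 0, 2, 1, 0, 2, 0, 2]

Sorted: [0, 1, 1, 4, 4, 5, 7, 7, 9, 9]


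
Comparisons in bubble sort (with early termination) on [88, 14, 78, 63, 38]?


Algorithm: bubble sort (with early termination)
Input: [88, 14, 78, 63, 38]
Sorted: [14, 38, 63, 78, 88]

10


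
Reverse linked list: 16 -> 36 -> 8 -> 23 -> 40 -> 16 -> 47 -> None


Step 1: curr=16, set curr.next=prev(None) | reversed so far: 16
Step 2: curr=36, set curr.next=prev(16) | reversed so far: 36 -> 16
Step 3: curr=8, set curr.next=prev(36) | reversed so far: 8 -> 36 -> 16
Step 4: curr=23, set curr.next=prev(8) | reversed so far: 23 -> 8 -> 36 -> 16
Step 5: curr=40, set curr.next=prev(23) | reversed so far: 40 -> 23 -> 8 -> 36 -> 16
Step 6: curr=16, set curr.next=prev(40) | reversed so far: 16 -> 40 -> 23 -> 8 -> 36 -> 16
Step 7: curr=47, set curr.next=prev(16) | reversed so far: 47 -> 16 -> 40 -> 23 -> 8 -> 36 -> 16

47 -> 16 -> 40 -> 23 -> 8 -> 36 -> 16 -> None


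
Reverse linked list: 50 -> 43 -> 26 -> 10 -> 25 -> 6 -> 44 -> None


Step 1: curr=50, set curr.next=prev(None) | reversed so far: 50
Step 2: curr=43, set curr.next=prev(50) | reversed so far: 43 -> 50
Step 3: curr=26, set curr.next=prev(43) | reversed so far: 26 -> 43 -> 50
Step 4: curr=10, set curr.next=prev(26) | reversed so far: 10 -> 26 -> 43 -> 50
Step 5: curr=25, set curr.next=prev(10) | reversed so far: 25 -> 10 -> 26 -> 43 -> 50
Step 6: curr=6, set curr.next=prev(25) | reversed so far: 6 -> 25 -> 10 -> 26 -> 43 -> 50
Step 7: curr=44, set curr.next=prev(6) | reversed so far: 44 -> 6 -> 25 -> 10 -> 26 -> 43 -> 50

44 -> 6 -> 25 -> 10 -> 26 -> 43 -> 50 -> None


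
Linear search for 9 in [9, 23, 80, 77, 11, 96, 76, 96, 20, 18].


i=0: 9==9 found!

Found at 0, 1 comps


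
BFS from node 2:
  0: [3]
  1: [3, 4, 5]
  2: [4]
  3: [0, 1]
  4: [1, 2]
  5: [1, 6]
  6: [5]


Visit 2, enqueue [4]
Visit 4, enqueue [1]
Visit 1, enqueue [3, 5]
Visit 3, enqueue [0]
Visit 5, enqueue [6]
Visit 0, enqueue []
Visit 6, enqueue []

BFS order: [2, 4, 1, 3, 5, 0, 6]


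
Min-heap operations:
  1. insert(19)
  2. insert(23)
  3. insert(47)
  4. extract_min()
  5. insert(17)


insert(19) -> [19]
insert(23) -> [19, 23]
insert(47) -> [19, 23, 47]
extract_min()->19, [23, 47]
insert(17) -> [17, 47, 23]

Final heap: [17, 47, 23]


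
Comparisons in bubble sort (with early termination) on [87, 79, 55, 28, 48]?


Algorithm: bubble sort (with early termination)
Input: [87, 79, 55, 28, 48]
Sorted: [28, 48, 55, 79, 87]

10


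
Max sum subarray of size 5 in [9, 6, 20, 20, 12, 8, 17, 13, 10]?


[0:5]: 67
[1:6]: 66
[2:7]: 77
[3:8]: 70
[4:9]: 60

Max: 77 at [2:7]


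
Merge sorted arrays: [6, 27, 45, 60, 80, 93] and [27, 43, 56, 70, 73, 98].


Take 6 from A
Take 27 from A
Take 27 from B
Take 43 from B
Take 45 from A
Take 56 from B
Take 60 from A
Take 70 from B
Take 73 from B
Take 80 from A
Take 93 from A

Merged: [6, 27, 27, 43, 45, 56, 60, 70, 73, 80, 93, 98]


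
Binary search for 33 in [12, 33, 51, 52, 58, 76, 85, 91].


Step 1: lo=0, hi=7, mid=3, val=52
Step 2: lo=0, hi=2, mid=1, val=33

Found at index 1


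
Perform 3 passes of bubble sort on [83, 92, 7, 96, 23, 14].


Initial: [83, 92, 7, 96, 23, 14]
Pass 1: [83, 7, 92, 23, 14, 96] (3 swaps)
Pass 2: [7, 83, 23, 14, 92, 96] (3 swaps)
Pass 3: [7, 23, 14, 83, 92, 96] (2 swaps)

After 3 passes: [7, 23, 14, 83, 92, 96]


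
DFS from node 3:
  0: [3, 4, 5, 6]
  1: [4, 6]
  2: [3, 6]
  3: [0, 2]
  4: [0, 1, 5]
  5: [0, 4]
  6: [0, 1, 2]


Visit 3, push [2, 0]
Visit 0, push [6, 5, 4]
Visit 4, push [5, 1]
Visit 1, push [6]
Visit 6, push [2]
Visit 2, push []
Visit 5, push []

DFS order: [3, 0, 4, 1, 6, 2, 5]


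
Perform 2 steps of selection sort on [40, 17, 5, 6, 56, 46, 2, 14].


Initial: [40, 17, 5, 6, 56, 46, 2, 14]
Step 1: min=2 at 6
  Swap: [2, 17, 5, 6, 56, 46, 40, 14]
Step 2: min=5 at 2
  Swap: [2, 5, 17, 6, 56, 46, 40, 14]

After 2 steps: [2, 5, 17, 6, 56, 46, 40, 14]


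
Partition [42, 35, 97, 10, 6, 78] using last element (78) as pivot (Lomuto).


Pivot: 78
  42 <= 78: advance i (no swap)
  35 <= 78: advance i (no swap)
  10 <= 78: swap -> [42, 35, 10, 97, 6, 78]
  6 <= 78: swap -> [42, 35, 10, 6, 97, 78]
Place pivot at 4: [42, 35, 10, 6, 78, 97]

Partitioned: [42, 35, 10, 6, 78, 97]


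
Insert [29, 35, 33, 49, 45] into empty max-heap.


Insert 29: [29]
Insert 35: [35, 29]
Insert 33: [35, 29, 33]
Insert 49: [49, 35, 33, 29]
Insert 45: [49, 45, 33, 29, 35]

Final heap: [49, 45, 33, 29, 35]


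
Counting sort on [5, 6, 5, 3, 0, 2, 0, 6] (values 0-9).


Input: [5, 6, 5, 3, 0, 2, 0, 6]
Counts: [2, 0, 1, 1, 0, 2, 2, 0, 0, 0]

Sorted: [0, 0, 2, 3, 5, 5, 6, 6]


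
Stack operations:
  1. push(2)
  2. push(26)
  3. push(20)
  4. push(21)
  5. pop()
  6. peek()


push(2) -> [2]
push(26) -> [2, 26]
push(20) -> [2, 26, 20]
push(21) -> [2, 26, 20, 21]
pop()->21, [2, 26, 20]
peek()->20

Final stack: [2, 26, 20]


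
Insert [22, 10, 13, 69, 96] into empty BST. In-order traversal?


Insert 22: root
Insert 10: L from 22
Insert 13: L from 22 -> R from 10
Insert 69: R from 22
Insert 96: R from 22 -> R from 69

In-order: [10, 13, 22, 69, 96]


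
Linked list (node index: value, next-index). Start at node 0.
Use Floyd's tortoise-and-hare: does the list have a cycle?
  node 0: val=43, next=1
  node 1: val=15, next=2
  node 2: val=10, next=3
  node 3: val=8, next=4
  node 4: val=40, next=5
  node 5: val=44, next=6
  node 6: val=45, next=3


Floyd's tortoise (slow, +1) and hare (fast, +2):
  init: slow=0, fast=0
  step 1: slow=1, fast=2
  step 2: slow=2, fast=4
  step 3: slow=3, fast=6
  step 4: slow=4, fast=4
  slow == fast at node 4: cycle detected

Cycle: yes


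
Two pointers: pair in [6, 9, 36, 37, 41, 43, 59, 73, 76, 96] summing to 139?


lo=0(6)+hi=9(96)=102
lo=1(9)+hi=9(96)=105
lo=2(36)+hi=9(96)=132
lo=3(37)+hi=9(96)=133
lo=4(41)+hi=9(96)=137
lo=5(43)+hi=9(96)=139

Yes: 43+96=139


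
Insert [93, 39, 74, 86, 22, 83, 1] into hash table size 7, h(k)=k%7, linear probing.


Insert 93: h=2 -> slot 2
Insert 39: h=4 -> slot 4
Insert 74: h=4, 1 probes -> slot 5
Insert 86: h=2, 1 probes -> slot 3
Insert 22: h=1 -> slot 1
Insert 83: h=6 -> slot 6
Insert 1: h=1, 6 probes -> slot 0

Table: [1, 22, 93, 86, 39, 74, 83]


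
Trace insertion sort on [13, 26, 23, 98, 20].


Initial: [13, 26, 23, 98, 20]
Insert 26: [13, 26, 23, 98, 20]
Insert 23: [13, 23, 26, 98, 20]
Insert 98: [13, 23, 26, 98, 20]
Insert 20: [13, 20, 23, 26, 98]

Sorted: [13, 20, 23, 26, 98]


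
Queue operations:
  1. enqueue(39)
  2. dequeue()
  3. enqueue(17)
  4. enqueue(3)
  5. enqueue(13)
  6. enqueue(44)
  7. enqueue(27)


enqueue(39) -> [39]
dequeue()->39, []
enqueue(17) -> [17]
enqueue(3) -> [17, 3]
enqueue(13) -> [17, 3, 13]
enqueue(44) -> [17, 3, 13, 44]
enqueue(27) -> [17, 3, 13, 44, 27]

Final queue: [17, 3, 13, 44, 27]


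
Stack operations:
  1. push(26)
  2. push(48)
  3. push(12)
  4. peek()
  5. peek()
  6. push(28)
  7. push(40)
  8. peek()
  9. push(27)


push(26) -> [26]
push(48) -> [26, 48]
push(12) -> [26, 48, 12]
peek()->12
peek()->12
push(28) -> [26, 48, 12, 28]
push(40) -> [26, 48, 12, 28, 40]
peek()->40
push(27) -> [26, 48, 12, 28, 40, 27]

Final stack: [26, 48, 12, 28, 40, 27]


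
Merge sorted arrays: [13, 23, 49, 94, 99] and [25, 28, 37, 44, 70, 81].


Take 13 from A
Take 23 from A
Take 25 from B
Take 28 from B
Take 37 from B
Take 44 from B
Take 49 from A
Take 70 from B
Take 81 from B

Merged: [13, 23, 25, 28, 37, 44, 49, 70, 81, 94, 99]


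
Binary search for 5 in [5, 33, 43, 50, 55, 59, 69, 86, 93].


Step 1: lo=0, hi=8, mid=4, val=55
Step 2: lo=0, hi=3, mid=1, val=33
Step 3: lo=0, hi=0, mid=0, val=5

Found at index 0


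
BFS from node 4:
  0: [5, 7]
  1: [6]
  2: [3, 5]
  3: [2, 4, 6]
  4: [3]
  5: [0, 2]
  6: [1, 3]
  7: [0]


Visit 4, enqueue [3]
Visit 3, enqueue [2, 6]
Visit 2, enqueue [5]
Visit 6, enqueue [1]
Visit 5, enqueue [0]
Visit 1, enqueue []
Visit 0, enqueue [7]
Visit 7, enqueue []

BFS order: [4, 3, 2, 6, 5, 1, 0, 7]


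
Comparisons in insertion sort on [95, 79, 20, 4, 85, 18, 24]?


Algorithm: insertion sort
Input: [95, 79, 20, 4, 85, 18, 24]
Sorted: [4, 18, 20, 24, 79, 85, 95]

17


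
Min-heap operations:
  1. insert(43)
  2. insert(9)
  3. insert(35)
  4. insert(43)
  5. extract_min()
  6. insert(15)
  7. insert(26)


insert(43) -> [43]
insert(9) -> [9, 43]
insert(35) -> [9, 43, 35]
insert(43) -> [9, 43, 35, 43]
extract_min()->9, [35, 43, 43]
insert(15) -> [15, 35, 43, 43]
insert(26) -> [15, 26, 43, 43, 35]

Final heap: [15, 26, 43, 43, 35]


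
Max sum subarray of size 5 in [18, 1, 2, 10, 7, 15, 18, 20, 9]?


[0:5]: 38
[1:6]: 35
[2:7]: 52
[3:8]: 70
[4:9]: 69

Max: 70 at [3:8]


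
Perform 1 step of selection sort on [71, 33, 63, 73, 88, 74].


Initial: [71, 33, 63, 73, 88, 74]
Step 1: min=33 at 1
  Swap: [33, 71, 63, 73, 88, 74]

After 1 step: [33, 71, 63, 73, 88, 74]


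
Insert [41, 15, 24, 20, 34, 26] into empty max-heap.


Insert 41: [41]
Insert 15: [41, 15]
Insert 24: [41, 15, 24]
Insert 20: [41, 20, 24, 15]
Insert 34: [41, 34, 24, 15, 20]
Insert 26: [41, 34, 26, 15, 20, 24]

Final heap: [41, 34, 26, 15, 20, 24]


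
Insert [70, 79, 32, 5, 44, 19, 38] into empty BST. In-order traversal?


Insert 70: root
Insert 79: R from 70
Insert 32: L from 70
Insert 5: L from 70 -> L from 32
Insert 44: L from 70 -> R from 32
Insert 19: L from 70 -> L from 32 -> R from 5
Insert 38: L from 70 -> R from 32 -> L from 44

In-order: [5, 19, 32, 38, 44, 70, 79]
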